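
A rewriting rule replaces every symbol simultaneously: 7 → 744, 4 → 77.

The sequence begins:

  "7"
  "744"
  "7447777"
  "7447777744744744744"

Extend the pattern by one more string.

φ(7447777744744744744) expands symbol-by-symbol to 744 77 77 744 744 744 744 744 77 77 744 77 77 744 77 77 744 77 77; joining the 19 pieces gives the next term.

74477777447447447447447777744777774477777447777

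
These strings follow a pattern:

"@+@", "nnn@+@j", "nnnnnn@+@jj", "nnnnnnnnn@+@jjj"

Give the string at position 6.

Every step adds nnn to the front and j to the end of the previous string.
From nnnnnnnnn@+@jjj, 2 further steps: nnnnnnnnn@+@jjj → nnnnnnnnnnnn@+@jjjj → (answer).

nnnnnnnnnnnnnnn@+@jjjjj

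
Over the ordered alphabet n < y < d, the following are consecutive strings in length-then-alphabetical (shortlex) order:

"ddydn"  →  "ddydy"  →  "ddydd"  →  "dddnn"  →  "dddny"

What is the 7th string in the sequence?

dddyn

Stepping forward 2 times from dddny: dddny → dddnd, then the target.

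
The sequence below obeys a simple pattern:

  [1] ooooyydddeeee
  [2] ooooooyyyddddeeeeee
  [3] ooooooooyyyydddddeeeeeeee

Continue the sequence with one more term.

ooooooooooyyyyyddddddeeeeeeeeee

Each string has the form o^{2n} y^{n} d^{n+1} e^{2n}, where the shown terms are n = 2, 3, 4.
For the next term, n = 5, so the run lengths are 10, 5, 6, 10.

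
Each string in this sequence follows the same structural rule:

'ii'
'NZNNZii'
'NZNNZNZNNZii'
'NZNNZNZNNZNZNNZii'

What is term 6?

NZNNZNZNNZNZNNZNZNNZNZNNZii

Every step adds NZNNZ at the front: s(k+1) = NZNNZ·s(k).
From NZNNZNZNNZNZNNZii, 2 further steps: NZNNZNZNNZNZNNZii → NZNNZNZNNZNZNNZNZNNZii → (answer).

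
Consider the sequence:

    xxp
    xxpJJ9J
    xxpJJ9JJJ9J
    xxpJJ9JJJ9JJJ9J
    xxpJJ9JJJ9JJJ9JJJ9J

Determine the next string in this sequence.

The strings grow by a fixed suffix JJ9J each time.
So the next term is xxpJJ9JJJ9JJJ9JJJ9J·JJ9J.

xxpJJ9JJJ9JJJ9JJJ9JJJ9J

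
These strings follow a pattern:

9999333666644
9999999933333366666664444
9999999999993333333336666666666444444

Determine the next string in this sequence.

9999999999999999333333333333666666666666644444444

Each string has the form 9^{4n} 3^{3n} 6^{3n+1} 4^{2n} (n = 1, 2, …).
At n = 4 the blocks have lengths 16, 12, 13, 8.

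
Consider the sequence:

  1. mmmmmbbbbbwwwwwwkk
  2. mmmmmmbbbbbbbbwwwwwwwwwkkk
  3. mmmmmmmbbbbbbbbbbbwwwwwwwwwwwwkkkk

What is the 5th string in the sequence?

mmmmmmmmmbbbbbbbbbbbbbbbbbwwwwwwwwwwwwwwwwwwkkkkkk

Reading off run lengths: m runs 5, 6, 7; b runs 5, 8, 11; w runs 6, 9, 12; k runs 2, 3, 4 — each is linear in n, where the shown terms are n = 2, 3, 4.
At n = 6 the blocks have lengths 9, 17, 18, 6.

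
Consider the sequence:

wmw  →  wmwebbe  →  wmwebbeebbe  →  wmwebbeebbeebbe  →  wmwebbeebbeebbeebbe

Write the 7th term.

Each term is the previous one with ebbe appended.
From wmwebbeebbeebbeebbe, 2 further steps: wmwebbeebbeebbeebbe → wmwebbeebbeebbeebbeebbe → (answer).

wmwebbeebbeebbeebbeebbeebbe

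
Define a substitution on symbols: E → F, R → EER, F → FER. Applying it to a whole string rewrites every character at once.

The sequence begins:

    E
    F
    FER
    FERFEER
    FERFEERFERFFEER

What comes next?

Rewriting the 15 symbols of FERFEERFERFFEER one by one yields FER F EER FER F F EER FER F EER FER FER F F EER; concatenated:

FERFEERFERFFEERFERFEERFERFERFFEER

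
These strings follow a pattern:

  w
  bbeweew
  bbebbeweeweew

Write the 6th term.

s(k+1) = bbe·s(k)·eew, so each term gains bbe as a prefix and eew as a suffix.
From bbebbeweeweew, 3 further steps: bbebbeweeweew → bbebbebbeweeweeweew → bbebbebbebbeweeweeweeweew → (answer).

bbebbebbebbebbeweeweeweeweeweew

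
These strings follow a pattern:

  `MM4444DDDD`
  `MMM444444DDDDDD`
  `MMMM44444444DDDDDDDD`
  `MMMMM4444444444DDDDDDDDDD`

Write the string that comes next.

Reading off run lengths: M runs 2, 3, 4, 5; 4 runs 4, 6, 8, 10; D runs 4, 6, 8, 10 — each is linear in n, where the shown terms are n = 2, 3, 4, 5.
At n = 6 the blocks have lengths 6, 12, 12.

MMMMMM444444444444DDDDDDDDDDDD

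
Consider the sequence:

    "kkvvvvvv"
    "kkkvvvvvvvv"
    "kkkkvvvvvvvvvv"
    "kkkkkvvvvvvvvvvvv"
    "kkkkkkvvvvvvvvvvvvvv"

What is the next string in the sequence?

The n-th term is n k's then 2n+2 v's, where the shown terms are n = 2, 3, 4, 5, 6.
For the next term, n = 7, so the run lengths are 7, 16.

kkkkkkkvvvvvvvvvvvvvvvv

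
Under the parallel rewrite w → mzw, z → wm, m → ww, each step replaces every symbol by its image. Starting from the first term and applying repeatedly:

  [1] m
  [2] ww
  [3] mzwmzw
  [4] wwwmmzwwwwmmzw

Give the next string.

mzwmzwmzwwwwwwmmzwmzwmzwmzwwwwwwmmzw

Replace each of the 14 characters of wwwmmzwwwwmmzw in place — mzw mzw mzw ww ww wm mzw mzw mzw mzw ww ww wm mzw — and concatenate.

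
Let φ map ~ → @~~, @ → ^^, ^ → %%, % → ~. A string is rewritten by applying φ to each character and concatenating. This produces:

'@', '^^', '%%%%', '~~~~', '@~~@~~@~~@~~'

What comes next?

^^@~~@~~^^@~~@~~^^@~~@~~^^@~~@~~

Apply φ to @~~@~~@~~@~~ symbol by symbol: @→^^, ~→@~~, ~→@~~, @→^^, ~→@~~, ~→@~~, @→^^, ~→@~~, ~→@~~, @→^^, ~→@~~, ~→@~~; joined: ^^ @~~ @~~ ^^ @~~ @~~ ^^ @~~ @~~ ^^ @~~ @~~.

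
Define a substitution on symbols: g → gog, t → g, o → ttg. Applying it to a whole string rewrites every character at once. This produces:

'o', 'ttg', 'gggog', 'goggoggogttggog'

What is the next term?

gogttggoggogttggoggogttggoggggoggogttggog

Replace each of the 15 characters of goggoggogttggog in place — gog ttg gog gog ttg gog gog ttg gog g g gog gog ttg gog — and concatenate.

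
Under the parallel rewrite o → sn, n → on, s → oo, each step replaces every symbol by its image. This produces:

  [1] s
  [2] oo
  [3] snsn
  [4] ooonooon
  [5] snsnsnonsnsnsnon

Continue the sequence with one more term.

φ(snsnsnonsnsnsnon) expands symbol-by-symbol to oo on oo on oo on sn on oo on oo on oo on sn on; joining the 16 pieces gives the next term.

ooonooonooonsnonooonooonooonsnon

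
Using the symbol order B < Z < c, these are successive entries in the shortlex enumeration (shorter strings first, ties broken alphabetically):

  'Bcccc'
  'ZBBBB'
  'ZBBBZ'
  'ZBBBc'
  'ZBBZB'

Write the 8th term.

Continuing the enumeration 3 steps past ZBBZB: ZBBZB → ZBBZZ → ZBBZc → (answer).

ZBBcB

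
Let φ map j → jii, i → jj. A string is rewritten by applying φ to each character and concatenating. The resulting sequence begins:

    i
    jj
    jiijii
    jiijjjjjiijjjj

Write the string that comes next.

Replace each of the 14 characters of jiijjjjjiijjjj in place — jii jj jj jii jii jii jii jii jj jj jii jii jii jii — and concatenate.

jiijjjjjiijiijiijiijiijjjjjiijiijiijii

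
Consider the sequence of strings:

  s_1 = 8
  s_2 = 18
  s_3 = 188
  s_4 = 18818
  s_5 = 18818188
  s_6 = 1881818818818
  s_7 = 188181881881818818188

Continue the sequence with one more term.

1881818818818188181881881818818818

This is a Fibonacci-style word recurrence s(k) = s(k−1)·s(k−2): e.g. 18·8 = 188.
So term 8 is 188181881881818818188·1881818818818.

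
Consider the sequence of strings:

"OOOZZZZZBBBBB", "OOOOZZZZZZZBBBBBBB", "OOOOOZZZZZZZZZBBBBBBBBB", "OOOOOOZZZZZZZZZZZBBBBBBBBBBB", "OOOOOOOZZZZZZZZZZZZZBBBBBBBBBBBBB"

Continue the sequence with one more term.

The n-th term is n+1 O's then 2n+1 Z's then 2n+1 B's, where the shown terms are n = 2, 3, 4, 5, 6.
For the next term, n = 7, so the run lengths are 8, 15, 15.

OOOOOOOOZZZZZZZZZZZZZZZBBBBBBBBBBBBBBB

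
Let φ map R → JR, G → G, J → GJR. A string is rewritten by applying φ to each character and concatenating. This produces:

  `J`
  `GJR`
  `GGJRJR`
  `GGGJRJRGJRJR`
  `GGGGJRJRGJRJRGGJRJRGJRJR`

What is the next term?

Replace each of the 24 characters of GGGGJRJRGJRJRGGJRJRGJRJR in place — G G G G GJR JR GJR JR G GJR JR GJR JR G G GJR JR GJR JR G GJR JR GJR JR — and concatenate.

GGGGGJRJRGJRJRGGJRJRGJRJRGGGJRJRGJRJRGGJRJRGJRJR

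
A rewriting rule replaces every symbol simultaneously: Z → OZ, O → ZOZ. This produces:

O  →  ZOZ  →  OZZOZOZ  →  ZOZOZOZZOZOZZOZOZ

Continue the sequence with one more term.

φ(ZOZOZOZZOZOZZOZOZ) expands symbol-by-symbol to OZ ZOZ OZ ZOZ OZ ZOZ OZ OZ ZOZ OZ ZOZ OZ OZ ZOZ OZ ZOZ OZ; joining the 17 pieces gives the next term.

OZZOZOZZOZOZZOZOZOZZOZOZZOZOZOZZOZOZZOZOZ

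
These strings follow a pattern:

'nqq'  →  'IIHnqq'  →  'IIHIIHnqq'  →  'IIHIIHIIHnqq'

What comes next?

Every step adds IIH at the front: s(k+1) = IIH·s(k).
Applying this once more to IIHIIHIIHnqq:

IIHIIHIIHIIHnqq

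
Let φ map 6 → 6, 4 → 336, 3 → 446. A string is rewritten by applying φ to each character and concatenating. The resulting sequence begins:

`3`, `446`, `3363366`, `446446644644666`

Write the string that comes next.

φ(446446644644666) expands symbol-by-symbol to 336 336 6 336 336 6 6 336 336 6 336 336 6 6 6; joining the 15 pieces gives the next term.

3363366336336663363366336336666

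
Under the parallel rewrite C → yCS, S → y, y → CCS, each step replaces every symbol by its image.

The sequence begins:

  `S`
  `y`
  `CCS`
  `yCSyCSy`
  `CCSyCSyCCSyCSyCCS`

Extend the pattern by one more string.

Rewriting the 17 symbols of CCSyCSyCCSyCSyCCS one by one yields yCS yCS y CCS yCS y CCS yCS yCS y CCS yCS y CCS yCS yCS y; concatenated:

yCSyCSyCCSyCSyCCSyCSyCSyCCSyCSyCCSyCSyCSy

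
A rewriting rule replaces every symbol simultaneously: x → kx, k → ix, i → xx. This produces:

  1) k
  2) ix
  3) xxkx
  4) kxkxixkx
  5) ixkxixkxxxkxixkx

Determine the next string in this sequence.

Replace each of the 16 characters of ixkxixkxxxkxixkx in place — xx kx ix kx xx kx ix kx kx kx ix kx xx kx ix kx — and concatenate.

xxkxixkxxxkxixkxkxkxixkxxxkxixkx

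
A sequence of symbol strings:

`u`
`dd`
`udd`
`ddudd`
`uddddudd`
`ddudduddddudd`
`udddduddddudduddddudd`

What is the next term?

This is a Fibonacci-style word recurrence s(k) = s(k−2)·s(k−1): e.g. u·dd = udd.
Continuing: ddudduddddudd · udddduddddudduddddudd gives term 8.

dduddudddduddudddduddddudduddddudd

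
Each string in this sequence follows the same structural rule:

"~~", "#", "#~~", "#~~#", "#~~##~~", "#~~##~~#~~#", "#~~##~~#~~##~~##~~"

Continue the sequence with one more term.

#~~##~~#~~##~~##~~#~~##~~#~~#

This is a Fibonacci-style word recurrence s(k) = s(k−1)·s(k−2): e.g. #·~~ = #~~.
Continuing: #~~##~~#~~##~~##~~ · #~~##~~#~~# gives term 8.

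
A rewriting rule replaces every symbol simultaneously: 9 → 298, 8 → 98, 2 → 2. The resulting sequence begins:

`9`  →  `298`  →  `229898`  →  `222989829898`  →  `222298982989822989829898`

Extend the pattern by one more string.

Applying the rule to each of the 24 symbols of 222298982989822989829898 gives the pieces 2 2 2 2 298 98 298 98 2 298 98 298 98 2 2 298 98 298 98 2 298 98 298 98, which concatenate to the answer.

222229898298982298982989822298982989822989829898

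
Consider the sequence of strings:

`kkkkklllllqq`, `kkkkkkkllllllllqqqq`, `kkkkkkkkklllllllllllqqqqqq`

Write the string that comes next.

kkkkkkkkkkkllllllllllllllqqqqqqqq

The n-th term is 2n+3 k's then 3n+2 l's then 2n q's (n = 1, 2, …).
Setting n = 4 gives 11, 14, 8 characters in each block.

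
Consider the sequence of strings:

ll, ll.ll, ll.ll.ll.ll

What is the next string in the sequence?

s(k+1) = s(k)·.·s(k) — each term doubles the last with '.' between the halves.
Doubling ll.ll.ll.ll with '.' between the halves:

ll.ll.ll.ll.ll.ll.ll.ll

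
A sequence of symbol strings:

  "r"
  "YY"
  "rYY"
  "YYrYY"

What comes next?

This is a Fibonacci-style word recurrence s(k) = s(k−2)·s(k−1): e.g. r·YY = rYY.
So term 5 is rYY·YYrYY.

rYYYYrYY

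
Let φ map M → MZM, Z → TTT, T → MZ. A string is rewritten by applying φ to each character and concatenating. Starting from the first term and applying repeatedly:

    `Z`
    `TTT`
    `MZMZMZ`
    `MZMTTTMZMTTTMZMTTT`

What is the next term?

MZMTTTMZMMZMZMZMZMTTTMZMMZMZMZMZMTTTMZMMZMZMZ

φ(MZMTTTMZMTTTMZMTTT) expands symbol-by-symbol to MZM TTT MZM MZ MZ MZ MZM TTT MZM MZ MZ MZ MZM TTT MZM MZ MZ MZ; joining the 18 pieces gives the next term.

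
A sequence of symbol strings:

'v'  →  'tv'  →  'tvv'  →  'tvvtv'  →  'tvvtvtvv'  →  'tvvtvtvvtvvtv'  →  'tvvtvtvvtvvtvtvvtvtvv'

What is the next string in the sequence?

tvvtvtvvtvvtvtvvtvtvvtvvtvtvvtvvtv

This is a Fibonacci-style word recurrence s(k) = s(k−1)·s(k−2): e.g. tv·v = tvv.
Continuing: tvvtvtvvtvvtvtvvtvtvv · tvvtvtvvtvvtv gives term 8.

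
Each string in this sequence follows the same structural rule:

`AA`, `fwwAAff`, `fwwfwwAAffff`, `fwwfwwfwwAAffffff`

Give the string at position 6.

s(k+1) = fww·s(k)·ff, so each term gains fww as a prefix and ff as a suffix.
From fwwfwwfwwAAffffff, 2 further steps: fwwfwwfwwAAffffff → fwwfwwfwwfwwAAffffffff → (answer).

fwwfwwfwwfwwfwwAAffffffffff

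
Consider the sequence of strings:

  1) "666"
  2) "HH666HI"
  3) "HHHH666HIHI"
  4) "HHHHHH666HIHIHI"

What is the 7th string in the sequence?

Each term wraps the previous one in HH on the left and HI on the right.
From HHHHHH666HIHIHI, 3 further steps: HHHHHH666HIHIHI → HHHHHHHH666HIHIHIHI → HHHHHHHHHH666HIHIHIHIHI → (answer).

HHHHHHHHHHHH666HIHIHIHIHIHI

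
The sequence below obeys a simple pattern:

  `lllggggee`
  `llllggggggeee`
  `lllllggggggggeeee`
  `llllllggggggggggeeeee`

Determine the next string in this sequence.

lllllllggggggggggggeeeeee

Term n consists of n+1 l's, followed by 2n g's, followed by n e's, where the shown terms are n = 2, 3, 4, 5.
At n = 6 the blocks have lengths 7, 12, 6.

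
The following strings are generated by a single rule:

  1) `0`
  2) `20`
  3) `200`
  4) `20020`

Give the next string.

From term 3 onward, concatenate the last term with the second-to-last: 20·0 = 200, 200·20 = 20020, …
Continuing: 20020 · 200 gives term 5.

20020200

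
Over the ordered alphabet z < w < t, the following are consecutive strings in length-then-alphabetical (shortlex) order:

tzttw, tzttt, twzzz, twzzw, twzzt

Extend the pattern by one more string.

Find the rightmost character of twzzt below t, bump it to the next letter, and reset everything to its right to z.

twzwz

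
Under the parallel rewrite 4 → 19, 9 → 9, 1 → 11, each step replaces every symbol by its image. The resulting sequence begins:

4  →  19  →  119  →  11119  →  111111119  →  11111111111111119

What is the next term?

Rewriting the 17 symbols of 11111111111111119 one by one yields 11 11 11 11 11 11 11 11 11 11 11 11 11 11 11 11 9; concatenated:

111111111111111111111111111111119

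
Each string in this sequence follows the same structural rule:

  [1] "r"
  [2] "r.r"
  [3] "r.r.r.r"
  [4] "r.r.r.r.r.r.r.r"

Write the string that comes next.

s(k+1) = s(k)·.·s(k) — each term doubles the last with '.' between the halves.
Doubling r.r.r.r.r.r.r.r with '.' between the halves:

r.r.r.r.r.r.r.r.r.r.r.r.r.r.r.r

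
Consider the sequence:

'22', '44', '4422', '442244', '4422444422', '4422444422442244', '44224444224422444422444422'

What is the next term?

Each term (from the third on) is the previous term followed by the one before it: term 3 = 44·22 = 4422.
Continuing: 44224444224422444422444422 · 4422444422442244 gives term 8.

442244442244224444224444224422444422442244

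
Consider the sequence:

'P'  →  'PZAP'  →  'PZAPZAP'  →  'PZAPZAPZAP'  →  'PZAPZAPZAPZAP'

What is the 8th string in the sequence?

PZAPZAPZAPZAPZAPZAPZAP

Each term is the previous one with PZA prepended.
From PZAPZAPZAPZAP, 3 further steps: PZAPZAPZAPZAP → PZAPZAPZAPZAPZAP → PZAPZAPZAPZAPZAPZAP → (answer).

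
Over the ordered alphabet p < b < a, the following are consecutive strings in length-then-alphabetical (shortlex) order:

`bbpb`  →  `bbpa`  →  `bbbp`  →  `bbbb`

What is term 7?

Stepping forward 3 times from bbbb: bbbb → bbba → bbap, then the target.

bbab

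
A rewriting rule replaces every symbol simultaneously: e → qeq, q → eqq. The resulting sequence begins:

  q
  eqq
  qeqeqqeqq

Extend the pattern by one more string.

eqqqeqeqqqeqeqqeqqqeqeqqeqq

Apply φ to qeqeqqeqq symbol by symbol: q→eqq, e→qeq, q→eqq, e→qeq, q→eqq, q→eqq, e→qeq, q→eqq, q→eqq; joined: eqq qeq eqq qeq eqq eqq qeq eqq eqq.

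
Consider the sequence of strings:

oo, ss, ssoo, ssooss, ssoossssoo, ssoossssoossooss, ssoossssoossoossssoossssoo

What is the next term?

This is a Fibonacci-style word recurrence s(k) = s(k−1)·s(k−2): e.g. ss·oo = ssoo.
So term 8 is ssoossssoossoossssoossssoo·ssoossssoossooss.

ssoossssoossoossssoossssoossoossssoossooss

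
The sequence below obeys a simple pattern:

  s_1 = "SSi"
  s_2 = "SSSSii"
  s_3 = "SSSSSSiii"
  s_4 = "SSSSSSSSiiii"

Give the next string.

Term n consists of 2n S's, followed by n i's (n = 1, 2, …).
At n = 5 the blocks have lengths 10, 5.

SSSSSSSSSSiiiii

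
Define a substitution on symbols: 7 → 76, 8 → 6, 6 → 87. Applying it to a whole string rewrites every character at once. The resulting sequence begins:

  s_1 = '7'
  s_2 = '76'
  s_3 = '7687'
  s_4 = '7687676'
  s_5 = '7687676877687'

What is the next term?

76876768776876767687676

Applying the rule to each of the 13 symbols of 7687676877687 gives the pieces 76 87 6 76 87 76 87 6 76 76 87 6 76, which concatenate to the answer.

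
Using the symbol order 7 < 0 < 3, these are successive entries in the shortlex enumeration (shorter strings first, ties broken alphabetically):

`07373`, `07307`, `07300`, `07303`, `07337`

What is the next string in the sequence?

07330

Treat 07337 as a base-3 numeral over the given alphabet and add one, carrying through any trailing 3's.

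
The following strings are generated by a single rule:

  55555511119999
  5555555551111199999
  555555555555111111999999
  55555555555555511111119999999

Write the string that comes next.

5555555555555555551111111199999999

Each string has the form 5^{3n} 1^{n+2} 9^{n+2}, where the shown terms are n = 2, 3, 4, 5.
For the next term, n = 6, so the run lengths are 18, 8, 8.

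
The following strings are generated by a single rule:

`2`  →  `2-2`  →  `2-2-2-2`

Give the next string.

Every step duplicates the string with '-' between the halves.
Doubling 2-2-2-2 with '-' between the halves:

2-2-2-2-2-2-2-2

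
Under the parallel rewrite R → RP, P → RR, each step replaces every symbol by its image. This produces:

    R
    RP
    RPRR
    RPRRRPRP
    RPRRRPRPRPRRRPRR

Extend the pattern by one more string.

RPRRRPRPRPRRRPRRRPRRRPRPRPRRRPRP

Replace each of the 16 characters of RPRRRPRPRPRRRPRR in place — RP RR RP RP RP RR RP RR RP RR RP RP RP RR RP RP — and concatenate.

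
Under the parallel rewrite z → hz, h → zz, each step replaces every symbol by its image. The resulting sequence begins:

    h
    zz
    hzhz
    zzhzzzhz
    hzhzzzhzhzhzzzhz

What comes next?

zzhzzzhzhzhzzzhzzzhzzzhzhzhzzzhz

φ(hzhzzzhzhzhzzzhz) expands symbol-by-symbol to zz hz zz hz hz hz zz hz zz hz zz hz hz hz zz hz; joining the 16 pieces gives the next term.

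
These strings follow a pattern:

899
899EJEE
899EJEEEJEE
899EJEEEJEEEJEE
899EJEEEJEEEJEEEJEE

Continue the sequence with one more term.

Every step adds EJEE to the end: s(k+1) = s(k)·EJEE.
Applying this once more to 899EJEEEJEEEJEEEJEE:

899EJEEEJEEEJEEEJEEEJEE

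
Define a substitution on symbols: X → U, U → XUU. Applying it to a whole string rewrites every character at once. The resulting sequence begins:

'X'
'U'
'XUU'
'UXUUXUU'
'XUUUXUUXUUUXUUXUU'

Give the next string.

Applying the rule to each of the 17 symbols of XUUUXUUXUUUXUUXUU gives the pieces U XUU XUU XUU U XUU XUU U XUU XUU XUU U XUU XUU U XUU XUU, which concatenate to the answer.

UXUUXUUXUUUXUUXUUUXUUXUUXUUUXUUXUUUXUUXUU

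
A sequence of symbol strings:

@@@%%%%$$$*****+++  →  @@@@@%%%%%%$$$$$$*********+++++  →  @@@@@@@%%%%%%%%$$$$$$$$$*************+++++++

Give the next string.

The n-th term is 2n+1 @'s then 2n+2 %'s then 3n $'s then 4n+1 *'s then 2n+1 +'s (n = 1, 2, …).
For the next term, n = 4, so the run lengths are 9, 10, 12, 17, 9.

@@@@@@@@@%%%%%%%%%%$$$$$$$$$$$$*****************+++++++++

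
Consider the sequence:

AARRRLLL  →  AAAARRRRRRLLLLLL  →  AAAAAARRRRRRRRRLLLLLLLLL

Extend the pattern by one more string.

The n-th term is 2n A's then 3n R's then 3n L's (n = 1, 2, …).
Setting n = 4 gives 8, 12, 12 characters in each block.

AAAAAAAARRRRRRRRRRRRLLLLLLLLLLLL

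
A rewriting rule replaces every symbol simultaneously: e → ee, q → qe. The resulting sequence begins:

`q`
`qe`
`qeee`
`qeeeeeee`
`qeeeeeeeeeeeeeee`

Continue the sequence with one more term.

qeeeeeeeeeeeeeeeeeeeeeeeeeeeeeee

φ(qeeeeeeeeeeeeeee) expands symbol-by-symbol to qe ee ee ee ee ee ee ee ee ee ee ee ee ee ee ee; joining the 16 pieces gives the next term.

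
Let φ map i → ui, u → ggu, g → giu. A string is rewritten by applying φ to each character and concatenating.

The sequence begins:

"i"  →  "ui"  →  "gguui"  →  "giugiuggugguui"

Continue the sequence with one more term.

Rewriting the 14 symbols of giugiuggugguui one by one yields giu ui ggu giu ui ggu giu giu ggu giu giu ggu ggu ui; concatenated:

giuuiggugiuuiggugiugiuggugiugiuggugguui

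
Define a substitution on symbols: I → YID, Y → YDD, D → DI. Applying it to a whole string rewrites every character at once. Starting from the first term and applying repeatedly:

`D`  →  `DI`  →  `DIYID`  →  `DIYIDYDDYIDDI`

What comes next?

Applying the rule to each of the 13 symbols of DIYIDYDDYIDDI gives the pieces DI YID YDD YID DI YDD DI DI YDD YID DI DI YID, which concatenate to the answer.

DIYIDYDDYIDDIYDDDIDIYDDYIDDIDIYID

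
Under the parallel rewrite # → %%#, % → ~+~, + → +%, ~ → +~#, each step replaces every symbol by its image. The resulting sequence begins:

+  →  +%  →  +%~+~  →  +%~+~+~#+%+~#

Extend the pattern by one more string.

Replace each of the 13 characters of +%~+~+~#+%+~# in place — +% ~+~ +~# +% +~# +% +~# %%# +% ~+~ +% +~# %%# — and concatenate.

+%~+~+~#+%+~#+%+~#%%#+%~+~+%+~#%%#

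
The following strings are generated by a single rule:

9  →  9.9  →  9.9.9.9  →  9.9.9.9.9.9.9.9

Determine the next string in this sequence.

s(k+1) = s(k)·.·s(k) — each term doubles the last with '.' between the halves.
One more doubling of 9.9.9.9.9.9.9.9 gives the answer.

9.9.9.9.9.9.9.9.9.9.9.9.9.9.9.9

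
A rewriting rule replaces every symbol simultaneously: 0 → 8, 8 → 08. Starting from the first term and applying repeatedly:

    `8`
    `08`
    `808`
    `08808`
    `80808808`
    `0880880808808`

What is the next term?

808088080880880808808

Applying the rule to each of the 13 symbols of 0880880808808 gives the pieces 8 08 08 8 08 08 8 08 8 08 08 8 08, which concatenate to the answer.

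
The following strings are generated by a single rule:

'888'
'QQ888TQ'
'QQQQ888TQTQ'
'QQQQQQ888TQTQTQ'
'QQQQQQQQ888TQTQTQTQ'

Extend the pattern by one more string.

Every step adds QQ to the front and TQ to the end of the previous string.
So the next term is QQ·QQQQQQQQ888TQTQTQTQ·TQ.

QQQQQQQQQQ888TQTQTQTQTQ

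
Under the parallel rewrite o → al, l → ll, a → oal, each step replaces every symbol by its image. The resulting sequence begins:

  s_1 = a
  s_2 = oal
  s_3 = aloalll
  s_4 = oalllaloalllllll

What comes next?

Applying the rule to each of the 16 symbols of oalllaloalllllll gives the pieces al oal ll ll ll oal ll al oal ll ll ll ll ll ll ll, which concatenate to the answer.

aloallllllloalllaloalllllllllllllll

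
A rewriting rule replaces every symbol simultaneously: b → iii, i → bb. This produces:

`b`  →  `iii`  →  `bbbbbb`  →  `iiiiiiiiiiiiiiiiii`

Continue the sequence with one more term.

bbbbbbbbbbbbbbbbbbbbbbbbbbbbbbbbbbbb

Applying the rule to each of the 18 symbols of iiiiiiiiiiiiiiiiii gives the pieces bb bb bb bb bb bb bb bb bb bb bb bb bb bb bb bb bb bb, which concatenate to the answer.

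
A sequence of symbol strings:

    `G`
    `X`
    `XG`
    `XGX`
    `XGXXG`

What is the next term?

Each term (from the third on) is the previous term followed by the one before it: term 3 = X·G = XG.
The next term joins XGXXG and XGX.

XGXXGXGX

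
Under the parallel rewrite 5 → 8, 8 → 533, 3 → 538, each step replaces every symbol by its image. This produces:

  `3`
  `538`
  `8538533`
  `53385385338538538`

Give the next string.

Rewriting the 17 symbols of 53385385338538538 one by one yields 8 538 538 533 8 538 533 8 538 538 533 8 538 533 8 538 533; concatenated:

85385385338538533853853853385385338538533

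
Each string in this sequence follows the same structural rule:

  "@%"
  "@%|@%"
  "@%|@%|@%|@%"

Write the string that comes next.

Every step duplicates the string with '|' between the halves.
One more doubling of @%|@%|@%|@% gives the answer.

@%|@%|@%|@%|@%|@%|@%|@%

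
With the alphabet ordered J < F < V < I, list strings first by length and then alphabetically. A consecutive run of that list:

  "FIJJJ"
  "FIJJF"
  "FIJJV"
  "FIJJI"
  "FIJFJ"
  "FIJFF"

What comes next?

Treat FIJFF as a base-4 numeral over the given alphabet and add one, carrying through any trailing I's.

FIJFV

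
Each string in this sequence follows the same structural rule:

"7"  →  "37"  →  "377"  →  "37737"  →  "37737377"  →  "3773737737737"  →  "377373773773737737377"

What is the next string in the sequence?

This is a Fibonacci-style word recurrence s(k) = s(k−1)·s(k−2): e.g. 37·7 = 377.
So term 8 is 377373773773737737377·3773737737737.

3773737737737377373773773737737737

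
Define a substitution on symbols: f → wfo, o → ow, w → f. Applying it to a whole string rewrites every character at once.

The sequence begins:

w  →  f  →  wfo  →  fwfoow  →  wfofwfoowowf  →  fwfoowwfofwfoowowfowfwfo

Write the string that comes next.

Rewriting the 24 symbols of fwfoowwfofwfoowowfowfwfo one by one yields wfo f wfo ow ow f f wfo ow wfo f wfo ow ow f ow f wfo ow f wfo f wfo ow; concatenated:

wfofwfoowowffwfoowwfofwfoowowfowfwfoowfwfofwfoow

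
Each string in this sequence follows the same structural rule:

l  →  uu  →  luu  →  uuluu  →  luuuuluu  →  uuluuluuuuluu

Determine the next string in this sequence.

luuuuluuuuluuluuuuluu

From term 3 onward, concatenate the second-to-last term with the last: l·uu = luu, uu·luu = uuluu, …
The next term joins luuuuluu and uuluuluuuuluu.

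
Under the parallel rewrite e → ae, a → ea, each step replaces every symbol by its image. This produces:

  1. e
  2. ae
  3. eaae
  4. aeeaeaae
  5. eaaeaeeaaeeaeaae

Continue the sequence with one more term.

φ(eaaeaeeaaeeaeaae) expands symbol-by-symbol to ae ea ea ae ea ae ae ea ea ae ae ea ae ea ea ae; joining the 16 pieces gives the next term.

aeeaeaaeeaaeaeeaeaaeaeeaaeeaeaae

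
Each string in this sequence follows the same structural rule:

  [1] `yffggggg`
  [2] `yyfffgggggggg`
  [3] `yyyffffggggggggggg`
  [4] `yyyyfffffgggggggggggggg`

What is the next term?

yyyyyffffffggggggggggggggggg

Reading off run lengths: y runs 1, 2, 3, 4; f runs 2, 3, 4, 5; g runs 5, 8, 11, 14 — each is linear in n (n = 1, 2, …).
For the next term, n = 5, so the run lengths are 5, 6, 17.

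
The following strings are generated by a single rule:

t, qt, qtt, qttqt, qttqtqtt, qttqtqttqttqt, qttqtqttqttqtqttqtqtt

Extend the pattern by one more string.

This is a Fibonacci-style word recurrence s(k) = s(k−1)·s(k−2): e.g. qt·t = qtt.
The next term joins qttqtqttqttqtqttqtqtt and qttqtqttqttqt.

qttqtqttqttqtqttqtqttqttqtqttqttqt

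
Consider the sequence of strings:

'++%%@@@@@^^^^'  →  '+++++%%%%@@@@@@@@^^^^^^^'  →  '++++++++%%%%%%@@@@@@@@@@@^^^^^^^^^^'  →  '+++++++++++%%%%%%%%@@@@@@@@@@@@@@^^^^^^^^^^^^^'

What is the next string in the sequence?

++++++++++++++%%%%%%%%%%@@@@@@@@@@@@@@@@@^^^^^^^^^^^^^^^^

Each string has the form +^{3n-1} %^{2n} @^{3n+2} ^^{3n+1} (n = 1, 2, …).
At n = 5 the blocks have lengths 14, 10, 17, 16.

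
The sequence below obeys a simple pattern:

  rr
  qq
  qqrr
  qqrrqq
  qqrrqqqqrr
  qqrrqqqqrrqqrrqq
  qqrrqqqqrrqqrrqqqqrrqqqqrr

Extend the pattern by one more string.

qqrrqqqqrrqqrrqqqqrrqqqqrrqqrrqqqqrrqqrrqq

Each term (from the third on) is the previous term followed by the one before it: term 3 = qq·rr = qqrr.
Continuing: qqrrqqqqrrqqrrqqqqrrqqqqrr · qqrrqqqqrrqqrrqq gives term 8.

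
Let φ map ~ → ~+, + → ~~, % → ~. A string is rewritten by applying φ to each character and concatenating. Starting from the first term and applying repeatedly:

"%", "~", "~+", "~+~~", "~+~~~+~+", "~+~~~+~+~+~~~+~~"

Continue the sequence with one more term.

Applying the rule to each of the 16 symbols of ~+~~~+~+~+~~~+~~ gives the pieces ~+ ~~ ~+ ~+ ~+ ~~ ~+ ~~ ~+ ~~ ~+ ~+ ~+ ~~ ~+ ~+, which concatenate to the answer.

~+~~~+~+~+~~~+~~~+~~~+~+~+~~~+~+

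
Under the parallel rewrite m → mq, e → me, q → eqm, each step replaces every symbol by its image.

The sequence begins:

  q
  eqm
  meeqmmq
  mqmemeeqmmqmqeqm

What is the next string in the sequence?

mqeqmmqmemqmemeeqmmqmqeqmmqeqmmeeqmmq

Replace each of the 16 characters of mqmemeeqmmqmqeqm in place — mq eqm mq me mq me me eqm mq mq eqm mq eqm me eqm mq — and concatenate.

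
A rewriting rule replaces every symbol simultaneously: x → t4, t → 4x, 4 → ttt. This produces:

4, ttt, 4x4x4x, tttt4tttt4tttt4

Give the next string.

4x4x4x4xttt4x4x4x4xttt4x4x4x4xttt

Applying the rule to each of the 15 symbols of tttt4tttt4tttt4 gives the pieces 4x 4x 4x 4x ttt 4x 4x 4x 4x ttt 4x 4x 4x 4x ttt, which concatenate to the answer.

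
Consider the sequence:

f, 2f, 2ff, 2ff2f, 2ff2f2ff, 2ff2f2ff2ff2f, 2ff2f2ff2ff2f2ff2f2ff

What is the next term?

2ff2f2ff2ff2f2ff2f2ff2ff2f2ff2ff2f

This is a Fibonacci-style word recurrence s(k) = s(k−1)·s(k−2): e.g. 2f·f = 2ff.
The next term joins 2ff2f2ff2ff2f2ff2f2ff and 2ff2f2ff2ff2f.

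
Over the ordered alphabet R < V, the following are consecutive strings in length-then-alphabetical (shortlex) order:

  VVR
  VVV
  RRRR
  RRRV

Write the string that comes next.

RRVR

Find the rightmost character of RRRV below V, bump it to the next letter, and reset everything to its right to R.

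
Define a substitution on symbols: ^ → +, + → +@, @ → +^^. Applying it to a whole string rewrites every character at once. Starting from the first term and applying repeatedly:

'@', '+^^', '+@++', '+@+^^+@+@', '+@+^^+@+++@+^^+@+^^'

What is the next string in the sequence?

Applying the rule to each of the 19 symbols of +@+^^+@+++@+^^+@+^^ gives the pieces +@ +^^ +@ + + +@ +^^ +@ +@ +@ +^^ +@ + + +@ +^^ +@ + +, which concatenate to the answer.

+@+^^+@+++@+^^+@+@+@+^^+@+++@+^^+@++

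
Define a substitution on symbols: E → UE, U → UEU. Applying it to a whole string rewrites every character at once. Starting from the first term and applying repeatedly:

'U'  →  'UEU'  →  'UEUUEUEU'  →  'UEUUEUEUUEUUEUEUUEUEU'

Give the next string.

UEUUEUEUUEUUEUEUUEUEUUEUUEUEUUEUUEUEUUEUEUUEUUEUEUUEUEU

Replace each of the 21 characters of UEUUEUEUUEUUEUEUUEUEU in place — UEU UE UEU UEU UE UEU UE UEU UEU UE UEU UEU UE UEU UE UEU UEU UE UEU UE UEU — and concatenate.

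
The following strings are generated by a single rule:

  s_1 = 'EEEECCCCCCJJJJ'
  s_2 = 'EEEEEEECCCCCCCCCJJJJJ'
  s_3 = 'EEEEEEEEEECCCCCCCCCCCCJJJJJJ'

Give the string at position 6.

Each string has the form E^{3n-2} C^{3n} J^{n+2}, where the shown terms are n = 2, 3, 4.
For term 6, n = 7, so the run lengths are 19, 21, 9.

EEEEEEEEEEEEEEEEEEECCCCCCCCCCCCCCCCCCCCCJJJJJJJJJ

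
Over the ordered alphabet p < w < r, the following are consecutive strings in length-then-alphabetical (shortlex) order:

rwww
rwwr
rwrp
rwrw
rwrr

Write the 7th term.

Advancing 2 positions from rwrr through rwrr → rrpp reaches term 7.

rrpw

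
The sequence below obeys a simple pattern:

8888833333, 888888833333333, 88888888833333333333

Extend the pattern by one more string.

8888888888833333333333333

Each string has the form 8^{2n+1} 3^{3n-1}, where the shown terms are n = 2, 3, 4.
For the next term, n = 5, so the run lengths are 11, 14.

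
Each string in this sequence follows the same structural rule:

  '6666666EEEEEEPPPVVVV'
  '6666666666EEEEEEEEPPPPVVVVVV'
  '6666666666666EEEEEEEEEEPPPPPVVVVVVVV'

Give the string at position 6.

Reading off run lengths: 6 runs 7, 10, 13; E runs 6, 8, 10; P runs 3, 4, 5; V runs 4, 6, 8 — each is linear in n, where the shown terms are n = 2, 3, 4.
Setting n = 7 gives 22, 16, 8, 14 characters in each block.

6666666666666666666666EEEEEEEEEEEEEEEEPPPPPPPPVVVVVVVVVVVVVV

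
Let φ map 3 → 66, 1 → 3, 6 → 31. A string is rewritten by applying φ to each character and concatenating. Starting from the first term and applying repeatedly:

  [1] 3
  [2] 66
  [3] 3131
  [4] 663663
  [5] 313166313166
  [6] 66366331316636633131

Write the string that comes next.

φ(66366331316636633131) expands symbol-by-symbol to 31 31 66 31 31 66 66 3 66 3 31 31 66 31 31 66 66 3 66 3; joining the 20 pieces gives the next term.

313166313166663663313166313166663663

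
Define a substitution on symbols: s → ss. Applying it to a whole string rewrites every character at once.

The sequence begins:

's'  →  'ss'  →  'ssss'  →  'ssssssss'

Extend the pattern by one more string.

ssssssssssssssss

Rewriting each symbol of ssssssss: s→ss, s→ss, s→ss, s→ss, s→ss, s→ss, s→ss, s→ss, which concatenates to ss ss ss ss ss ss ss ss.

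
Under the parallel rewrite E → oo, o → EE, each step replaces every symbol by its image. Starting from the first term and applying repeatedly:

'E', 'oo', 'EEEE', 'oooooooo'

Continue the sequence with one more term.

EEEEEEEEEEEEEEEE

Apply φ to oooooooo symbol by symbol: o→EE, o→EE, o→EE, o→EE, o→EE, o→EE, o→EE, o→EE; joined: EE EE EE EE EE EE EE EE.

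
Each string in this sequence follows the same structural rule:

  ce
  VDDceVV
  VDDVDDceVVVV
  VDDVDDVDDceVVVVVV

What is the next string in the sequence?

Every step adds VDD to the front and VV to the end of the previous string.
Applying this once more to VDDVDDVDDceVVVVVV:

VDDVDDVDDVDDceVVVVVVVV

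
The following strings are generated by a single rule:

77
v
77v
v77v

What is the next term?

77vv77v

This is a Fibonacci-style word recurrence s(k) = s(k−2)·s(k−1): e.g. 77·v = 77v.
The next term joins 77v and v77v.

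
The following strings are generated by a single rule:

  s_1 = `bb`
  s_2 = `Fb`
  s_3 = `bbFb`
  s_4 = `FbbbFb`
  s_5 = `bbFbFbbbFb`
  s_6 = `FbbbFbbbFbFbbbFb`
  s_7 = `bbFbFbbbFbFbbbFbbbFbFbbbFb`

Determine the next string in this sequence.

FbbbFbbbFbFbbbFbbbFbFbbbFbFbbbFbbbFbFbbbFb

Each term (from the third on) is the two preceding terms concatenated in order: term 3 = bb·Fb = bbFb.
Continuing: FbbbFbbbFbFbbbFb · bbFbFbbbFbFbbbFbbbFbFbbbFb gives term 8.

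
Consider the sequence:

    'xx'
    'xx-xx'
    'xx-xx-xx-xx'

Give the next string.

Every step duplicates the string with '-' between the halves.
One more doubling of xx-xx-xx-xx gives the answer.

xx-xx-xx-xx-xx-xx-xx-xx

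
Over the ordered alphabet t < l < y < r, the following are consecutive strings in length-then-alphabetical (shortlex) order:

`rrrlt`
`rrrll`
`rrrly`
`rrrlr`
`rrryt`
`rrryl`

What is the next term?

The successor of rrryl increments the rightmost position that isn't already r and resets every position after it to t.

rrryy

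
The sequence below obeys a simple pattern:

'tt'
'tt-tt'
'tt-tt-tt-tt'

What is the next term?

tt-tt-tt-tt-tt-tt-tt-tt

Each string is two copies of the previous one joined by '-'.
One more doubling of tt-tt-tt-tt gives the answer.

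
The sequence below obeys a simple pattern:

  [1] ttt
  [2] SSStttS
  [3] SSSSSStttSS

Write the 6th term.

SSSSSSSSSSSSSSStttSSSSS

s(k+1) = SSS·s(k)·S, so each term gains SSS as a prefix and S as a suffix.
From SSSSSStttSS, 3 further steps: SSSSSStttSS → SSSSSSSSStttSSS → SSSSSSSSSSSStttSSSS → (answer).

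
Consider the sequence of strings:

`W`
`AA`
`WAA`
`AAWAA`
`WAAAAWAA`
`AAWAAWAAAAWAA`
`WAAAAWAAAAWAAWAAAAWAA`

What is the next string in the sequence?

AAWAAWAAAAWAAWAAAAWAAAAWAAWAAAAWAA

This is a Fibonacci-style word recurrence s(k) = s(k−2)·s(k−1): e.g. W·AA = WAA.
So term 8 is AAWAAWAAAAWAA·WAAAAWAAAAWAAWAAAAWAA.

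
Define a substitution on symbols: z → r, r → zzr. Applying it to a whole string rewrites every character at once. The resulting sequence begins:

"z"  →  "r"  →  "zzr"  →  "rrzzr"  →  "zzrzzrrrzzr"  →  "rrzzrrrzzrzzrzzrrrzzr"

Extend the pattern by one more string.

Rewriting the 21 symbols of rrzzrrrzzrzzrzzrrrzzr one by one yields zzr zzr r r zzr zzr zzr r r zzr r r zzr r r zzr zzr zzr r r zzr; concatenated:

zzrzzrrrzzrzzrzzrrrzzrrrzzrrrzzrzzrzzrrrzzr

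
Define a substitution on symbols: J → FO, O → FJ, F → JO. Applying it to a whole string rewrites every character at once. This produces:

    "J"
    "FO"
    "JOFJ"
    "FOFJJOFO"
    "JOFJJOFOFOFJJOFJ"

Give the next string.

φ(JOFJJOFOFOFJJOFJ) expands symbol-by-symbol to FO FJ JO FO FO FJ JO FJ JO FJ JO FO FO FJ JO FO; joining the 16 pieces gives the next term.

FOFJJOFOFOFJJOFJJOFJJOFOFOFJJOFO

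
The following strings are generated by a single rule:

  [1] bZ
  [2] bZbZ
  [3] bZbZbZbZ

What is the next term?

Every step duplicates the string.
So the next term is two copies of bZbZbZbZ.

bZbZbZbZbZbZbZbZ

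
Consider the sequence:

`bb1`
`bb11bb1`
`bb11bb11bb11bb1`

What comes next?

s(k+1) = s(k)·1·s(k) — each term doubles the last with '1' between the halves.
So the next term is two copies of bb11bb11bb11bb1 with '1' between the halves.

bb11bb11bb11bb11bb11bb11bb11bb1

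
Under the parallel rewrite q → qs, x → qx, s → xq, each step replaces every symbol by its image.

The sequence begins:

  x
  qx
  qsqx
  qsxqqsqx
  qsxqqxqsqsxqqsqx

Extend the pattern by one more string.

qsxqqxqsqsqxqsxqqsxqqxqsqsxqqsqx

Replace each of the 16 characters of qsxqqxqsqsxqqsqx in place — qs xq qx qs qs qx qs xq qs xq qx qs qs xq qs qx — and concatenate.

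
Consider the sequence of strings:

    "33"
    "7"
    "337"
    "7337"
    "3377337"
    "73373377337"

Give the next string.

337733773373377337

Each term (from the third on) is the two preceding terms concatenated in order: term 3 = 33·7 = 337.
So term 7 is 3377337·73373377337.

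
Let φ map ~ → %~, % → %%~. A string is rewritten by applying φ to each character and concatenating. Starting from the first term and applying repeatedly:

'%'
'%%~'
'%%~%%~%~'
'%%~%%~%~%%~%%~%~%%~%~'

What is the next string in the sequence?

Replace each of the 21 characters of %%~%%~%~%%~%%~%~%%~%~ in place — %%~ %%~ %~ %%~ %%~ %~ %%~ %~ %%~ %%~ %~ %%~ %%~ %~ %%~ %~ %%~ %%~ %~ %%~ %~ — and concatenate.

%%~%%~%~%%~%%~%~%%~%~%%~%%~%~%%~%%~%~%%~%~%%~%%~%~%%~%~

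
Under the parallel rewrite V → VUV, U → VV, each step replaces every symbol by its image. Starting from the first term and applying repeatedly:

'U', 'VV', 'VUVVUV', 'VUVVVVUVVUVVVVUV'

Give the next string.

VUVVVVUVVUVVUVVUVVVVUVVUVVVVUVVUVVUVVUVVVVUV

Applying the rule to each of the 16 symbols of VUVVVVUVVUVVVVUV gives the pieces VUV VV VUV VUV VUV VUV VV VUV VUV VV VUV VUV VUV VUV VV VUV, which concatenate to the answer.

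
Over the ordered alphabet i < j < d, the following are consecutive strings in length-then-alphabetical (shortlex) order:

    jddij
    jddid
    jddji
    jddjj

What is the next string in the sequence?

Treat jddjj as a base-3 numeral over the given alphabet and add one, carrying through any trailing d's.

jddjd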